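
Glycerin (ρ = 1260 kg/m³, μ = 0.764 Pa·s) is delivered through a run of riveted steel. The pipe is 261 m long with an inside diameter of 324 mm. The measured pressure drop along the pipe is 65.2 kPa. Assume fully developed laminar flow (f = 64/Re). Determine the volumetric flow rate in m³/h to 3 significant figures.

Q ≈ 318 m³/h

For laminar flow, f = 64/Re with Re = ρVD/μ, so Darcy-Weisbach reduces to ΔP = 32μLV/D². Solving for V: V = ΔP·D²/(32μL) = 6.52e+04·(0.324)²/(32·0.764·261) = 1.073 m/s.
Check: Re = ρVD/μ = 1260·1.073·0.324/0.764 = 573.2 < 2300, so the laminar assumption holds.
Q = V·A = 1.073·(π/4·0.324²) = 0.08844 m³/s = 318 m³/h.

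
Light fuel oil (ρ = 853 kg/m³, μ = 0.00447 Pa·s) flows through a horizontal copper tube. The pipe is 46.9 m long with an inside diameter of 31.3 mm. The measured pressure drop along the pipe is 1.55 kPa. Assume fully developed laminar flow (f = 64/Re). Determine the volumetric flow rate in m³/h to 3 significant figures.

Q ≈ 0.627 m³/h

For laminar flow, f = 64/Re with Re = ρVD/μ, so Darcy-Weisbach reduces to ΔP = 32μLV/D². Solving for V: V = ΔP·D²/(32μL) = 1550·(0.0313)²/(32·0.00447·46.9) = 0.2264 m/s.
Check: Re = ρVD/μ = 853·0.2264·0.0313/0.00447 = 1352 < 2300, so the laminar assumption holds.
Q = V·A = 0.2264·(π/4·0.0313²) = 0.0001742 m³/s = 0.627 m³/h.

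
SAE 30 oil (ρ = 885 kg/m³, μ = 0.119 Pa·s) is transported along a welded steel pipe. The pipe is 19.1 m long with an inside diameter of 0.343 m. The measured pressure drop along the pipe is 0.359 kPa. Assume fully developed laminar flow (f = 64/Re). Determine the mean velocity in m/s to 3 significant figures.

For laminar flow, f = 64/Re with Re = ρVD/μ, so Darcy-Weisbach reduces to ΔP = 32μLV/D². Solving for V: V = ΔP·D²/(32μL) = 359·(0.343)²/(32·0.119·19.1) = 0.5807 m/s.
Check: Re = ρVD/μ = 885·0.5807·0.343/0.119 = 1481 < 2300, so the laminar assumption holds.

V ≈ 0.581 m/s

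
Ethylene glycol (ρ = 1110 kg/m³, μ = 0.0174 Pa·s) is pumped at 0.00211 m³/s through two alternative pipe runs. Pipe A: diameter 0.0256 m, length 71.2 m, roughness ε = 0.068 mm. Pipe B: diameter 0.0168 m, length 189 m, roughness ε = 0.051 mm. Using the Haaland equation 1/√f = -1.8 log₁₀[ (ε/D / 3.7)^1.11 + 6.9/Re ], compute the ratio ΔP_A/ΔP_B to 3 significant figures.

ΔP_A/ΔP_B ≈ 0.0494

Pipe A: V = Q/A = 0.00211/0.0005147 = 4.099 m/s; Re = 6695; ε/D = 0.00266; Haaland → f = 0.03752; ΔP_A = f(L/D)(ρV²/2) = 9.732e+05 Pa.
Pipe B: V = Q/A = 0.00211/0.0002217 = 9.519 m/s; Re = 1.02e+04; ε/D = 0.00304; Haaland → f = 0.0348; ΔP_B = f(L/D)(ρV²/2) = 1.969e+07 Pa.
ΔP_A/ΔP_B = 9.732e+05/1.969e+07 = 0.0494.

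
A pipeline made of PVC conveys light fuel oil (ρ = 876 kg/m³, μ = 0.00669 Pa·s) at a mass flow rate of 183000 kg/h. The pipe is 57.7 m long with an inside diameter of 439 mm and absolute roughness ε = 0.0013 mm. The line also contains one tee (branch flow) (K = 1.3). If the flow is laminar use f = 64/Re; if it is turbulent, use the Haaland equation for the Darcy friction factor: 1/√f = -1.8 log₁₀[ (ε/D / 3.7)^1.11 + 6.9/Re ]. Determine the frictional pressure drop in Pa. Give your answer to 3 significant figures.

ΔP ≈ 296 Pa

ṁ = 183000 kg/h = 183000/3600 = 50.83 kg/s.
A = πD²/4 = π(0.439)²/4 = 0.1514 m²; mean velocity V = ṁ/(ρA) = 50.83/(876 · 0.1514) = 0.3834 m/s.
Reynolds number Re = ρVD/μ = 876 · 0.3834 · 0.439 / 0.00669 = 2.204e+04.
Re > 4000 → turbulent. Relative roughness ε/D = 1.3e-06/0.439 = 2.96e-06. Haaland: 1/√f = -1.8 log₁₀[(2.96e-06/3.7)^1.11 + 6.9/2.204e+04] = -1.8 log₁₀[1.71e-07 + 0.000313] = 6.307, so f = 0.02514.
Total minor-loss coefficient ΣK = 1·1.3 = 1.3.
ΔP = [f·L/D + ΣK]·(ρV²/2) = [0.02514·57.7/0.439 + 1.3]·(876·0.3834²/2) = [3.304 + 1.3]·64.38 = 296.4 Pa.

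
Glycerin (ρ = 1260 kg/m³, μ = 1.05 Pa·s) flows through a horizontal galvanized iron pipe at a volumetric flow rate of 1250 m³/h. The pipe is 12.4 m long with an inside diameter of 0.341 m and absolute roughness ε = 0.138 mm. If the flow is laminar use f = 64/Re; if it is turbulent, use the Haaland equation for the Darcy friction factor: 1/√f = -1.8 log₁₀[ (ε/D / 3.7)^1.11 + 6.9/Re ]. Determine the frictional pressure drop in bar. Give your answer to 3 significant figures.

Q = 1250 m³/h = 1250/3600 = 0.3472 m³/s.
Cross-sectional area A = πD²/4 = π(0.341)²/4 = 0.09133 m²; mean velocity V = Q/A = 0.3472/0.09133 = 3.802 m/s.
Reynolds number Re = ρVD/μ = 1260 · 3.802 · 0.341 / 1.05 = 1556.
Re < 2300 → laminar flow, so f = 64/Re = 64/1556 = 0.04114 (the turbulent correlation is not needed).
Darcy-Weisbach: ΔP = f(L/D)(ρV²/2) = 0.04114·(12.4/0.341)·(1260·3.802²/2) = 0.04114·36.36·9107 = 1.362e+04 Pa.
ΔP = 1.362e+04 Pa = 0.136 bar.

ΔP ≈ 0.136 bar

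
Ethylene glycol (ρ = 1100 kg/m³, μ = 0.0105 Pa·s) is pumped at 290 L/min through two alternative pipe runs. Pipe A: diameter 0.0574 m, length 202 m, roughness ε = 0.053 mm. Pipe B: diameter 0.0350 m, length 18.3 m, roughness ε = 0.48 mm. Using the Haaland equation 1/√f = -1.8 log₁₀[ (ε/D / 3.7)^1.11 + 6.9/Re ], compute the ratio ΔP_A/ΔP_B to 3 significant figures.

ΔP_A/ΔP_B ≈ 0.647

Pipe A: V = Q/A = 0.004833/0.002588 = 1.868 m/s; Re = 1.123e+04; ε/D = 0.000923; Haaland → f = 0.03118; ΔP_A = f(L/D)(ρV²/2) = 2.106e+05 Pa.
Pipe B: V = Q/A = 0.004833/0.0009621 = 5.024 m/s; Re = 1.842e+04; ε/D = 0.0137; Haaland → f = 0.04483; ΔP_B = f(L/D)(ρV²/2) = 3.253e+05 Pa.
ΔP_A/ΔP_B = 2.106e+05/3.253e+05 = 0.647.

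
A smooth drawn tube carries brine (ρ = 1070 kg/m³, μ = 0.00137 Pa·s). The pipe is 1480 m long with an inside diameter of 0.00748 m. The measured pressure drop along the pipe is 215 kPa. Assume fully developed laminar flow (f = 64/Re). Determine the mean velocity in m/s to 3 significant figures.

V ≈ 0.185 m/s

For laminar flow, f = 64/Re with Re = ρVD/μ, so Darcy-Weisbach reduces to ΔP = 32μLV/D². Solving for V: V = ΔP·D²/(32μL) = 2.15e+05·(0.00748)²/(32·0.00137·1480) = 0.1854 m/s.
Check: Re = ρVD/μ = 1070·0.1854·0.00748/0.00137 = 1083 < 2300, so the laminar assumption holds.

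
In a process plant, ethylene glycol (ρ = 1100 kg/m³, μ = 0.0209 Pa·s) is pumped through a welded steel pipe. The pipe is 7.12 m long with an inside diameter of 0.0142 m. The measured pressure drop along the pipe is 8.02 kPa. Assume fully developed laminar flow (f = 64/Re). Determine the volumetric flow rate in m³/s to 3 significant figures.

For laminar flow, f = 64/Re with Re = ρVD/μ, so Darcy-Weisbach reduces to ΔP = 32μLV/D². Solving for V: V = ΔP·D²/(32μL) = 8020·(0.0142)²/(32·0.0209·7.12) = 0.3396 m/s.
Check: Re = ρVD/μ = 1100·0.3396·0.0142/0.0209 = 253.8 < 2300, so the laminar assumption holds.
Q = V·A = 0.3396·(π/4·0.0142²) = 5.378e-05 m³/s = 5.38×10^-5 m³/s.

Q ≈ 5.38×10^-5 m³/s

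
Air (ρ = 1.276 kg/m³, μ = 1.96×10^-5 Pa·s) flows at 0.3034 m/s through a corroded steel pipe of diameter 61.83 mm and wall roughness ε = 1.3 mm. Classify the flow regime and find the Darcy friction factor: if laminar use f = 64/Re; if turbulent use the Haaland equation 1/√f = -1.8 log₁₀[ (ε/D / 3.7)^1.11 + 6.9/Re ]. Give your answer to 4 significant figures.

Re = ρVD/μ = 1.276·0.3034·0.06183/1.96e-05 = 1221.
Re < 2300 → laminar, so f = 64/Re = 0.0524 (roughness is irrelevant in laminar flow).

f ≈ 0.05240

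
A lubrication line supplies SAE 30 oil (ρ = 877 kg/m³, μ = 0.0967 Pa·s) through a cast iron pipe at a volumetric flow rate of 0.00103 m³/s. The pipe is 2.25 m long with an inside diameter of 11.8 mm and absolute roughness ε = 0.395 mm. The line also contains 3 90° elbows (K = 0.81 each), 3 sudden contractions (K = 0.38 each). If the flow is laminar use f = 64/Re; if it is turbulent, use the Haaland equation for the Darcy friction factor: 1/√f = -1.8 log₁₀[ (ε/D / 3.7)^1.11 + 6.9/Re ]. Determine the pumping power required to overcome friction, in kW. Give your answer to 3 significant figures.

Cross-sectional area A = πD²/4 = π(0.0118)²/4 = 0.0001094 m²; mean velocity V = Q/A = 0.00103/0.0001094 = 9.419 m/s.
Reynolds number Re = ρVD/μ = 877 · 9.419 · 0.0118 / 0.0967 = 1008.
Re < 2300 → laminar flow, so f = 64/Re = 64/1008 = 0.0635 (the turbulent correlation is not needed).
Total minor-loss coefficient ΣK = 3·0.81 + 3·0.38 = 3.57.
ΔP = [f·L/D + ΣK]·(ρV²/2) = [0.0635·2.25/0.0118 + 3.57]·(877·9.419²/2) = [12.11 + 3.57]·3.89e+04 = 6.098e+05 Pa.
Pumping power P = QΔP = 0.00103·6.098e+05 = 628.1 W = 0.628 kW.

P ≈ 0.628 kW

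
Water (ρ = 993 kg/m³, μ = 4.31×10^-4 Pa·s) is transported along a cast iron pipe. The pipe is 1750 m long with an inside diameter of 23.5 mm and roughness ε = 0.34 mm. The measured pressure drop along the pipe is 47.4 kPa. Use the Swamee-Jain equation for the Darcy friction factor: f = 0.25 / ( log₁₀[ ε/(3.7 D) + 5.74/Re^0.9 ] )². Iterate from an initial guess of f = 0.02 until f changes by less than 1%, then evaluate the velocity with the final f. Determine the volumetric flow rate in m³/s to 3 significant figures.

Q ≈ 7.01×10^-5 m³/s

Rearranging Darcy-Weisbach: V = √(2·ΔP·D/(f·L·ρ)). With ε/D = 0.00034/0.0235 = 0.0145, iterate starting from f = 0.02:
  f = 0.02 → V = √(2·4.74e+04·0.0235/(0.02·1750·993)) = 0.2532 m/s; Re = ρVD/μ = 1.371e+04; f → 0.0472
  f = 0.0472 → V = 0.1648 m/s; Re = 8923; f → 0.04899
  f = 0.04899 → V = 0.1618 m/s; Re = 8759; f → 0.04908
Converged (Δf/f < 1%). With the final f = 0.04908: V = √(2·4.74e+04·0.0235/(0.04908·1750·993)) = 0.1616 m/s.
Q = V·A = 0.1616·(π/4·0.0235²) = 7.01e-05 m³/s = 7.01×10^-5 m³/s.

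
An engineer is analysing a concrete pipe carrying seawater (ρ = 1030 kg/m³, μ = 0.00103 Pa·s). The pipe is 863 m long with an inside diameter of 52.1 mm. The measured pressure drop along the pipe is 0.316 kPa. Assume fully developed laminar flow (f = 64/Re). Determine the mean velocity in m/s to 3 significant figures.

V ≈ 0.0302 m/s

For laminar flow, f = 64/Re with Re = ρVD/μ, so Darcy-Weisbach reduces to ΔP = 32μLV/D². Solving for V: V = ΔP·D²/(32μL) = 316·(0.0521)²/(32·0.00103·863) = 0.03016 m/s.
Check: Re = ρVD/μ = 1030·0.03016·0.0521/0.00103 = 1571 < 2300, so the laminar assumption holds.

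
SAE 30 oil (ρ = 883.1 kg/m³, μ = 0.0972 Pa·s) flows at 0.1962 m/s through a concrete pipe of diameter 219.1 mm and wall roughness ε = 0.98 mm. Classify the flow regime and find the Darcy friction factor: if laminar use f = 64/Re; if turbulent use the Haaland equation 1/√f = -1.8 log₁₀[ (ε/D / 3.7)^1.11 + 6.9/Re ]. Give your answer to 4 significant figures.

Re = ρVD/μ = 883.1·0.1962·0.2191/0.0972 = 390.6.
Re < 2300 → laminar, so f = 64/Re = 0.1639 (roughness is irrelevant in laminar flow).

f ≈ 0.1639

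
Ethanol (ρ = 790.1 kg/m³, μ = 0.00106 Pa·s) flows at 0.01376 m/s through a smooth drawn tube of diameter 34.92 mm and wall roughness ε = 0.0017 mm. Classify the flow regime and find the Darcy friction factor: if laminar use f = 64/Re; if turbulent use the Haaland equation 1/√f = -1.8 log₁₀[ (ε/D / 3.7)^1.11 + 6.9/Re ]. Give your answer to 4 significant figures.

f ≈ 0.1787

Re = ρVD/μ = 790.1·0.01376·0.03492/0.00106 = 358.2.
Re < 2300 → laminar, so f = 64/Re = 0.1787 (roughness is irrelevant in laminar flow).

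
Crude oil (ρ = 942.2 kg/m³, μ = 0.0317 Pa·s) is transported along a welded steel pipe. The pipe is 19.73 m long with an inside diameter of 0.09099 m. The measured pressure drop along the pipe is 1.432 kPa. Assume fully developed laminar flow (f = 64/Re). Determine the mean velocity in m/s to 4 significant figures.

V ≈ 0.5924 m/s

For laminar flow, f = 64/Re with Re = ρVD/μ, so Darcy-Weisbach reduces to ΔP = 32μLV/D². Solving for V: V = ΔP·D²/(32μL) = 1432·(0.09099)²/(32·0.0317·19.73) = 0.5924 m/s.
Check: Re = ρVD/μ = 942.2·0.5924·0.09099/0.0317 = 1602 < 2300, so the laminar assumption holds.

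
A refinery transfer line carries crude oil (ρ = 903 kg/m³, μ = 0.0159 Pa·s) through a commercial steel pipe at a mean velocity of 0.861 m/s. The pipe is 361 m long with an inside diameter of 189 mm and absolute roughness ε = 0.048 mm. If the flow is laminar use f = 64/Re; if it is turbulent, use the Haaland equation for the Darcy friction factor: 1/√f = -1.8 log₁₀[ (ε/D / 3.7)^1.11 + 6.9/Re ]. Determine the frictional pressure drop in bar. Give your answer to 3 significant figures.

Reynolds number Re = ρVD/μ = 903 · 0.861 · 0.189 / 0.0159 = 9242.
Re > 4000 → turbulent. Relative roughness ε/D = 4.8e-05/0.189 = 0.000254. Haaland: 1/√f = -1.8 log₁₀[(0.000254/3.7)^1.11 + 6.9/9242] = -1.8 log₁₀[2.39e-05 + 0.000747] = 5.604, so f = 0.03184.
Darcy-Weisbach: ΔP = f(L/D)(ρV²/2) = 0.03184·(361/0.189)·(903·0.861²/2) = 0.03184·1910·334.7 = 2.036e+04 Pa.
ΔP = 2.036e+04 Pa = 0.204 bar.

ΔP ≈ 0.204 bar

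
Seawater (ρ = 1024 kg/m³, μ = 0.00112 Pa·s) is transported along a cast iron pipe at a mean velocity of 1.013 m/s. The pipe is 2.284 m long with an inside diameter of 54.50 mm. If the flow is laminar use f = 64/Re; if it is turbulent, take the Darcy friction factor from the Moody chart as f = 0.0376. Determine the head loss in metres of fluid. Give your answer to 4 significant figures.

h_f ≈ 0.08242 m

Reynolds number Re = ρVD/μ = 1024 · 1.013 · 0.0545 / 0.00112 = 5.048e+04.
Re > 4000 → turbulent; use the Moody-chart value f = 0.0376.
Darcy-Weisbach: ΔP = f(L/D)(ρV²/2) = 0.0376·(2.284/0.0545)·(1024·1.013²/2) = 0.0376·41.91·525.4 = 827.9 Pa.
Head loss h_f = ΔP/(ρg) = 827.9/(1024·9.81) = 0.08242 m.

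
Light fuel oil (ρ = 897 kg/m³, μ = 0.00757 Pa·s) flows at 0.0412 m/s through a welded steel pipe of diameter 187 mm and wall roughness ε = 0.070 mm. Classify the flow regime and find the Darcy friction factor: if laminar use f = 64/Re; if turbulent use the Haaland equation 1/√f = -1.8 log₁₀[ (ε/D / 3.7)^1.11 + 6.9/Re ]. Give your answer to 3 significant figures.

Re = ρVD/μ = 897·0.0412·0.187/0.00757 = 912.9.
Re < 2300 → laminar, so f = 64/Re = 0.0701 (roughness is irrelevant in laminar flow).

f ≈ 0.0701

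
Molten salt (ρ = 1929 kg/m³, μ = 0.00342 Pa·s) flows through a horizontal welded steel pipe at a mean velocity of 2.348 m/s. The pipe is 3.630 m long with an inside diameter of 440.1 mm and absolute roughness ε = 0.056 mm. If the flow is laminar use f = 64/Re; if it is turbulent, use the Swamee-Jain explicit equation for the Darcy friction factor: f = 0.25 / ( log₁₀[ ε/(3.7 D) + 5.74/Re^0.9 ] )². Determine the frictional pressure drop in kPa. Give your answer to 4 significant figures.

Reynolds number Re = ρVD/μ = 1929 · 2.348 · 0.4401 / 0.00342 = 5.828e+05.
Re > 4000 → turbulent. Relative roughness ε/D = 5.6e-05/0.4401 = 0.000127. Swamee-Jain: f = 0.25/(log₁₀[0.000127/3.7 + 5.74/5.828e+05^0.9])² = 0.25/(log₁₀[3.44e-05 + 3.71e-05])² = 0.25/(-4.145)² = 0.01455.
Darcy-Weisbach: ΔP = f(L/D)(ρV²/2) = 0.01455·(3.63/0.4401)·(1929·2.348²/2) = 0.01455·8.248·5317 = 638 Pa.
ΔP = 638 Pa = 0.6380 kPa.

ΔP ≈ 0.6380 kPa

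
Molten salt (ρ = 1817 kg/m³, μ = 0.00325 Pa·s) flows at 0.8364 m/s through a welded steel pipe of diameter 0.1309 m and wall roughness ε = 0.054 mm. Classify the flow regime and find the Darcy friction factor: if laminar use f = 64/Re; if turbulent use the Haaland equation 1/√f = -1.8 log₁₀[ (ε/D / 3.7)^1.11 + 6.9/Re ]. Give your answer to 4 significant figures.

f ≈ 0.02122

Re = ρVD/μ = 1817·0.8364·0.1309/0.00325 = 6.121e+04.
Re > 4000 → turbulent. ε/D = 5.4e-05/0.1309 = 0.000413; Haaland: 1/√f = -1.8 log₁₀[4.1e-05 + 0.000113] = 6.864, so f = 0.02122.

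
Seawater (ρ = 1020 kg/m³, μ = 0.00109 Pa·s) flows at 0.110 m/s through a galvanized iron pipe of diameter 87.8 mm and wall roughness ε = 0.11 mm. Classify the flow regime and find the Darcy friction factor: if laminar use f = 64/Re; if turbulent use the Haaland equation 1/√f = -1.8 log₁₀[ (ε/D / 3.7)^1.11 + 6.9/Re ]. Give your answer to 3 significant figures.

f ≈ 0.0333

Re = ρVD/μ = 1020·0.11·0.0878/0.00109 = 9038.
Re > 4000 → turbulent. ε/D = 0.00011/0.0878 = 0.00125; Haaland: 1/√f = -1.8 log₁₀[0.000141 + 0.000763] = 5.479, so f = 0.03331.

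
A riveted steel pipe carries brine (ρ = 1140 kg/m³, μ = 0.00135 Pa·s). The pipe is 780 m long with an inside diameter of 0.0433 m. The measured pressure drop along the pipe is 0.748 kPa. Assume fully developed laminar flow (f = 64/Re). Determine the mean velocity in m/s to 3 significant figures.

For laminar flow, f = 64/Re with Re = ρVD/μ, so Darcy-Weisbach reduces to ΔP = 32μLV/D². Solving for V: V = ΔP·D²/(32μL) = 748·(0.0433)²/(32·0.00135·780) = 0.04162 m/s.
Check: Re = ρVD/μ = 1140·0.04162·0.0433/0.00135 = 1522 < 2300, so the laminar assumption holds.

V ≈ 0.0416 m/s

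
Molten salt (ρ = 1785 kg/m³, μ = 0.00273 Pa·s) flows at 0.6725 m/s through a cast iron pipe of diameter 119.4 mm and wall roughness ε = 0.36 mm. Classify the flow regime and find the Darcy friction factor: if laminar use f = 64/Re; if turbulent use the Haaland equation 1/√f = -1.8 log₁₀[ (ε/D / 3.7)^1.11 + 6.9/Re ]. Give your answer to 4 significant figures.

f ≈ 0.02838

Re = ρVD/μ = 1785·0.6725·0.1194/0.00273 = 5.25e+04.
Re > 4000 → turbulent. ε/D = 0.00036/0.1194 = 0.00302; Haaland: 1/√f = -1.8 log₁₀[0.000373 + 0.000131] = 5.935, so f = 0.02838.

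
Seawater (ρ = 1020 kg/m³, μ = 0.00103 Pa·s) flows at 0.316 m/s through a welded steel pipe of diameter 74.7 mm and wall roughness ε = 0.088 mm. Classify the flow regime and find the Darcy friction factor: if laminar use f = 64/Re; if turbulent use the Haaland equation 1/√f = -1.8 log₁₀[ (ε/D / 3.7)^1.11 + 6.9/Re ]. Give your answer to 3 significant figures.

Re = ρVD/μ = 1020·0.316·0.0747/0.00103 = 2.338e+04.
Re > 4000 → turbulent. ε/D = 8.8e-05/0.0747 = 0.00118; Haaland: 1/√f = -1.8 log₁₀[0.000131 + 0.000295] = 6.066, so f = 0.02717.

f ≈ 0.0272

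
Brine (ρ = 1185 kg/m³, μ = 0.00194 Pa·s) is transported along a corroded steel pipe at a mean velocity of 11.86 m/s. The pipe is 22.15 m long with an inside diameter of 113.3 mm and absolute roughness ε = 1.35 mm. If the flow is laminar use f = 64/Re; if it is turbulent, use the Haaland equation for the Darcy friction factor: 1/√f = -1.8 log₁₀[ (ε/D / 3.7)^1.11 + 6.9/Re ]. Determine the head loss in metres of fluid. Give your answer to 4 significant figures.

Reynolds number Re = ρVD/μ = 1185 · 11.86 · 0.1133 / 0.00194 = 8.208e+05.
Re > 4000 → turbulent. Relative roughness ε/D = 0.00135/0.1133 = 0.0119. Haaland: 1/√f = -1.8 log₁₀[(0.0119/3.7)^1.11 + 6.9/8.208e+05] = -1.8 log₁₀[0.00171 + 8.41e-06] = 4.975, so f = 0.0404.
Darcy-Weisbach: ΔP = f(L/D)(ρV²/2) = 0.0404·(22.15/0.1133)·(1185·11.86²/2) = 0.0404·195.5·8.334e+04 = 6.582e+05 Pa.
Head loss h_f = ΔP/(ρg) = 6.582e+05/(1185·9.81) = 56.62 m.

h_f ≈ 56.62 m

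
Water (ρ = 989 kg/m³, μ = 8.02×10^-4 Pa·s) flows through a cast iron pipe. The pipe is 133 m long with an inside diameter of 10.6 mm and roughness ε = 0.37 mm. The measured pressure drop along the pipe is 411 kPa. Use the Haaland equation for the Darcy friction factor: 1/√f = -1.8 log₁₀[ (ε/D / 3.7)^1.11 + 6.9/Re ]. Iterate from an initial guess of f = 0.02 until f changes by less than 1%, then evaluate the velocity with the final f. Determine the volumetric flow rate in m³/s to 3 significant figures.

Q ≈ 9.04×10^-5 m³/s

Rearranging Darcy-Weisbach: V = √(2·ΔP·D/(f·L·ρ)). With ε/D = 0.00037/0.0106 = 0.0349, iterate starting from f = 0.02:
  f = 0.02 → V = √(2·4.11e+05·0.0106/(0.02·133·989)) = 1.82 m/s; Re = ρVD/μ = 2.379e+04; f → 0.06227
  f = 0.06227 → V = 1.031 m/s; Re = 1.348e+04; f → 0.06317
  f = 0.06317 → V = 1.024 m/s; Re = 1.339e+04; f → 0.06318
Converged (Δf/f < 1%). With the final f = 0.06318: V = √(2·4.11e+05·0.0106/(0.06318·133·989)) = 1.024 m/s.
Q = V·A = 1.024·(π/4·0.0106²) = 9.036e-05 m³/s = 9.04×10^-5 m³/s.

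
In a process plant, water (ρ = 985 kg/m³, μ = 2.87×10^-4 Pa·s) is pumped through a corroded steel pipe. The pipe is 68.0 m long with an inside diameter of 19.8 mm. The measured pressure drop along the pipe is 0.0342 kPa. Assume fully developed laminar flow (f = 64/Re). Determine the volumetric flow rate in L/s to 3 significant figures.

For laminar flow, f = 64/Re with Re = ρVD/μ, so Darcy-Weisbach reduces to ΔP = 32μLV/D². Solving for V: V = ΔP·D²/(32μL) = 34.2·(0.0198)²/(32·0.000287·68) = 0.02147 m/s.
Check: Re = ρVD/μ = 985·0.02147·0.0198/0.000287 = 1459 < 2300, so the laminar assumption holds.
Q = V·A = 0.02147·(π/4·0.0198²) = 6.611e-06 m³/s = 0.00661 L/s.

Q ≈ 0.00661 L/s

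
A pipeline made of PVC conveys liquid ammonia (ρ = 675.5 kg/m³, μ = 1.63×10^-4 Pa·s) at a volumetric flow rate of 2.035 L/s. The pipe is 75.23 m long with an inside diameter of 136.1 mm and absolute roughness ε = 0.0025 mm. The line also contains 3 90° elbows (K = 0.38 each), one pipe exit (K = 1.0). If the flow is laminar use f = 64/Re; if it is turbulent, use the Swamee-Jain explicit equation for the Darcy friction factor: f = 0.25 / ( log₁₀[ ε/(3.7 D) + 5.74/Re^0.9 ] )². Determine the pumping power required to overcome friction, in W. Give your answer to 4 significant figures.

Q = 2.035 L/s = 2.035/1000 = 0.002035 m³/s.
Cross-sectional area A = πD²/4 = π(0.1361)²/4 = 0.01455 m²; mean velocity V = Q/A = 0.002035/0.01455 = 0.1399 m/s.
Reynolds number Re = ρVD/μ = 675.5 · 0.1399 · 0.1361 / 0.000163 = 7.89e+04.
Re > 4000 → turbulent. Relative roughness ε/D = 2.5e-06/0.1361 = 1.84e-05. Swamee-Jain: f = 0.25/(log₁₀[1.84e-05/3.7 + 5.74/7.89e+04^0.9])² = 0.25/(log₁₀[4.96e-06 + 0.000225])² = 0.25/(-3.639)² = 0.01888.
Total minor-loss coefficient ΣK = 3·0.38 + 1·1 = 2.14.
ΔP = [f·L/D + ΣK]·(ρV²/2) = [0.01888·75.23/0.1361 + 2.14]·(675.5·0.1399²/2) = [10.44 + 2.14]·6.609 = 83.11 Pa.
Pumping power P = QΔP = 0.002035·83.11 = 0.16913 W = 0.1691 W.

P ≈ 0.1691 W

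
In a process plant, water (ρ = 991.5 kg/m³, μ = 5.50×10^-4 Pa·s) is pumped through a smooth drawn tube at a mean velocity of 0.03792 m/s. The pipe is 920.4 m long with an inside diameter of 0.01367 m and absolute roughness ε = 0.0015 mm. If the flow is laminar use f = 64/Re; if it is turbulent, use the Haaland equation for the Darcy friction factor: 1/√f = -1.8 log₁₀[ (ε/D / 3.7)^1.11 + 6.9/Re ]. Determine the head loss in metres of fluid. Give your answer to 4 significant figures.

h_f ≈ 0.3380 m

Reynolds number Re = ρVD/μ = 991.5 · 0.03792 · 0.01367 / 0.00055 = 934.5.
Re < 2300 → laminar flow, so f = 64/Re = 64/934.5 = 0.06849 (the turbulent correlation is not needed).
Darcy-Weisbach: ΔP = f(L/D)(ρV²/2) = 0.06849·(920.4/0.01367)·(991.5·0.03792²/2) = 0.06849·6.733e+04·0.7129 = 3287 Pa.
Head loss h_f = ΔP/(ρg) = 3287/(991.5·9.81) = 0.3380 m.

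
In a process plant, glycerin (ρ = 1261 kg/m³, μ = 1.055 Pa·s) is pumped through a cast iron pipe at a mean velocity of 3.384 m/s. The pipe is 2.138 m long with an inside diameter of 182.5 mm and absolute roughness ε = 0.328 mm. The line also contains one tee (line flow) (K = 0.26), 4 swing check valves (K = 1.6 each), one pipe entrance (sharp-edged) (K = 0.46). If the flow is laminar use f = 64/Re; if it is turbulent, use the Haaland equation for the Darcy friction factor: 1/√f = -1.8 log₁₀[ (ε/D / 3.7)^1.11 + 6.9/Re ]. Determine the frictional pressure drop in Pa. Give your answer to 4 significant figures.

ΔP ≈ 58740 Pa

Reynolds number Re = ρVD/μ = 1261 · 3.384 · 0.1825 / 1.05 = 738.2.
Re < 2300 → laminar flow, so f = 64/Re = 64/738.2 = 0.0867 (the turbulent correlation is not needed).
Total minor-loss coefficient ΣK = 1·0.26 + 4·1.6 + 1·0.46 = 7.12.
ΔP = [f·L/D + ΣK]·(ρV²/2) = [0.0867·2.138/0.1825 + 7.12]·(1261·3.384²/2) = [1.016 + 7.12]·7220 = 5.874e+04 Pa.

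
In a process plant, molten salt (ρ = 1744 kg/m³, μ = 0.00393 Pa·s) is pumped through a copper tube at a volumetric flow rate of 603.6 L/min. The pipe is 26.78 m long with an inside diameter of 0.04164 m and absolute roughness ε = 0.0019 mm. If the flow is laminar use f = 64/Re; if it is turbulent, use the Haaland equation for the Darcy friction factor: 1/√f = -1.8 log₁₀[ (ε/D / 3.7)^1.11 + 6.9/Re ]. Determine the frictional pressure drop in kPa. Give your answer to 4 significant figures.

Q = 603.6 L/min = 603.6/60000 = 0.01006 m³/s.
Cross-sectional area A = πD²/4 = π(0.04164)²/4 = 0.001362 m²; mean velocity V = Q/A = 0.01006/0.001362 = 7.387 m/s.
Reynolds number Re = ρVD/μ = 1744 · 7.387 · 0.04164 / 0.00393 = 1.365e+05.
Re > 4000 → turbulent. Relative roughness ε/D = 1.9e-06/0.04164 = 4.56e-05. Haaland: 1/√f = -1.8 log₁₀[(4.56e-05/3.7)^1.11 + 6.9/1.365e+05] = -1.8 log₁₀[3.56e-06 + 5.05e-05] = 7.68, so f = 0.01695.
Darcy-Weisbach: ΔP = f(L/D)(ρV²/2) = 0.01695·(26.78/0.04164)·(1744·7.387²/2) = 0.01695·643.1·4.759e+04 = 5.189e+05 Pa.
ΔP = 5.189e+05 Pa = 518.9 kPa.

ΔP ≈ 518.9 kPa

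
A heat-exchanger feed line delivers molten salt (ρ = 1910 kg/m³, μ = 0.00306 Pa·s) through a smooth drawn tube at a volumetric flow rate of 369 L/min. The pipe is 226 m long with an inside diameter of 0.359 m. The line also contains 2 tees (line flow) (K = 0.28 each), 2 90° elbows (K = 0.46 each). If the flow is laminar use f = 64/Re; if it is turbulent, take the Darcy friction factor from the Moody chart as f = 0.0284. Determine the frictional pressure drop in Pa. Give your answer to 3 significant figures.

Q = 369 L/min = 369/60000 = 0.00615 m³/s.
Cross-sectional area A = πD²/4 = π(0.359)²/4 = 0.1012 m²; mean velocity V = Q/A = 0.00615/0.1012 = 0.06076 m/s.
Reynolds number Re = ρVD/μ = 1910 · 0.06076 · 0.359 / 0.00306 = 1.361e+04.
Re > 4000 → turbulent; use the Moody-chart value f = 0.0284.
Total minor-loss coefficient ΣK = 2·0.28 + 2·0.46 = 1.48.
ΔP = [f·L/D + ΣK]·(ρV²/2) = [0.0284·226/0.359 + 1.48]·(1910·0.06076²/2) = [17.88 + 1.48]·3.525 = 68.24 Pa.

ΔP ≈ 68.2 Pa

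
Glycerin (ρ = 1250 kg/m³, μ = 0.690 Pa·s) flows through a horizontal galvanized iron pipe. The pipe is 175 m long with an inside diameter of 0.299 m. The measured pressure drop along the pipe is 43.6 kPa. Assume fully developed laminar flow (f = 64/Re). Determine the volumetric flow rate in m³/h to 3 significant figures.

For laminar flow, f = 64/Re with Re = ρVD/μ, so Darcy-Weisbach reduces to ΔP = 32μLV/D². Solving for V: V = ΔP·D²/(32μL) = 4.36e+04·(0.299)²/(32·0.69·175) = 1.009 m/s.
Check: Re = ρVD/μ = 1250·1.009·0.299/0.69 = 546.4 < 2300, so the laminar assumption holds.
Q = V·A = 1.009·(π/4·0.299²) = 0.07083 m³/s = 255 m³/h.

Q ≈ 255 m³/h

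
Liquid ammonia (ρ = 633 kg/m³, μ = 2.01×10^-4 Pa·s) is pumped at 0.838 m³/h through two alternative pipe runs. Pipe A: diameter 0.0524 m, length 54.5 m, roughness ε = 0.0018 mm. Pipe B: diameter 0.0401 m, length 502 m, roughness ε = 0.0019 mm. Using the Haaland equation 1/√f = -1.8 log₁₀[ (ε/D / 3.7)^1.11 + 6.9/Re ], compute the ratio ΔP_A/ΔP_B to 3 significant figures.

Pipe A: V = Q/A = 0.0002328/0.002157 = 0.1079 m/s; Re = 1.781e+04; ε/D = 3.44e-05; Haaland → f = 0.02656; ΔP_A = f(L/D)(ρV²/2) = 101.9 Pa.
Pipe B: V = Q/A = 0.0002328/0.001263 = 0.1843 m/s; Re = 2.328e+04; ε/D = 4.74e-05; Haaland → f = 0.02487; ΔP_B = f(L/D)(ρV²/2) = 3348 Pa.
ΔP_A/ΔP_B = 101.9/3348 = 0.0304.

ΔP_A/ΔP_B ≈ 0.0304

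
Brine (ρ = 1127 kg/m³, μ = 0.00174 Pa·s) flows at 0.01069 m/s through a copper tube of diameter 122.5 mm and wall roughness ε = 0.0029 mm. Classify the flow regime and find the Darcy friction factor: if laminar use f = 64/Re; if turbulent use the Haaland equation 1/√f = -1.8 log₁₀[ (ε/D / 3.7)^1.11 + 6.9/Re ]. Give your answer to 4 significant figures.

Re = ρVD/μ = 1127·0.01069·0.1225/0.00174 = 848.2.
Re < 2300 → laminar, so f = 64/Re = 0.07546 (roughness is irrelevant in laminar flow).

f ≈ 0.07546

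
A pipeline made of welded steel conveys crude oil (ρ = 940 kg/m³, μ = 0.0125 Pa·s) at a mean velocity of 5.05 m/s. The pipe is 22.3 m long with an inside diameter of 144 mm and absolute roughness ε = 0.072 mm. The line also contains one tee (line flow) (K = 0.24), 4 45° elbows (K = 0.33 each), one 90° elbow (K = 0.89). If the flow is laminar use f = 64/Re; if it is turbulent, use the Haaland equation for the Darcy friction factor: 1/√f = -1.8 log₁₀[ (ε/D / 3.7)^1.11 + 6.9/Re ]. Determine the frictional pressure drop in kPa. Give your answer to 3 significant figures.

Reynolds number Re = ρVD/μ = 940 · 5.05 · 0.144 / 0.0125 = 5.469e+04.
Re > 4000 → turbulent. Relative roughness ε/D = 7.2e-05/0.144 = 0.0005. Haaland: 1/√f = -1.8 log₁₀[(0.0005/3.7)^1.11 + 6.9/5.469e+04] = -1.8 log₁₀[5.07e-05 + 0.000126] = 6.754, so f = 0.02192.
Total minor-loss coefficient ΣK = 1·0.24 + 4·0.33 + 1·0.89 = 2.45.
ΔP = [f·L/D + ΣK]·(ρV²/2) = [0.02192·22.3/0.144 + 2.45]·(940·5.05²/2) = [3.395 + 2.45]·1.199e+04 = 7.006e+04 Pa.
ΔP = 7.006e+04 Pa = 70.1 kPa.

ΔP ≈ 70.1 kPa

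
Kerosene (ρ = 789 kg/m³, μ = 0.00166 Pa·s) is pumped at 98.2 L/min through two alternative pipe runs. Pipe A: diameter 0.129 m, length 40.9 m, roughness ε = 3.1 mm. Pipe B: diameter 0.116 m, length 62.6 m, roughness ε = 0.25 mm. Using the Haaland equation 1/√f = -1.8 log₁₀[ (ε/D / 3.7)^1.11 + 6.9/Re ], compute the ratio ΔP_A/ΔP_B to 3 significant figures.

ΔP_A/ΔP_B ≈ 0.623

Pipe A: V = Q/A = 0.001637/0.01307 = 0.1252 m/s; Re = 7678; ε/D = 0.024; Haaland → f = 0.05664; ΔP_A = f(L/D)(ρV²/2) = 111.1 Pa.
Pipe B: V = Q/A = 0.001637/0.01057 = 0.1549 m/s; Re = 8538; ε/D = 0.00216; Haaland → f = 0.03493; ΔP_B = f(L/D)(ρV²/2) = 178.3 Pa.
ΔP_A/ΔP_B = 111.1/178.3 = 0.623.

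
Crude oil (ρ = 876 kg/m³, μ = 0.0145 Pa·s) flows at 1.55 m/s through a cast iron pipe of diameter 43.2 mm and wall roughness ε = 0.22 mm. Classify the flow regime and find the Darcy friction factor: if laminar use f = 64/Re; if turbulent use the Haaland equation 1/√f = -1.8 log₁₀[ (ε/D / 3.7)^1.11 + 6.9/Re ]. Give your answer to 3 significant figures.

Re = ρVD/μ = 876·1.55·0.0432/0.0145 = 4045.
Re > 4000 → turbulent. ε/D = 0.00022/0.0432 = 0.00509; Haaland: 1/√f = -1.8 log₁₀[0.000667 + 0.00171] = 4.725, so f = 0.0448.

f ≈ 0.0448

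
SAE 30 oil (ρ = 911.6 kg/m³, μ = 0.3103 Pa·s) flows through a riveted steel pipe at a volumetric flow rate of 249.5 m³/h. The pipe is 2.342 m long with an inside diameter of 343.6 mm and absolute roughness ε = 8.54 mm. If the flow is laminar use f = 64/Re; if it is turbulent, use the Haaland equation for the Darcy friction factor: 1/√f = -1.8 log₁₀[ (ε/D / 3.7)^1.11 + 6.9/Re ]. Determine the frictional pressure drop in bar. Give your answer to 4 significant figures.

ΔP ≈ 0.001472 bar

Q = 249.5 m³/h = 249.5/3600 = 0.06931 m³/s.
Cross-sectional area A = πD²/4 = π(0.3436)²/4 = 0.09272 m²; mean velocity V = Q/A = 0.06931/0.09272 = 0.7474 m/s.
Reynolds number Re = ρVD/μ = 911.6 · 0.7474 · 0.3436 / 0.31 = 754.5.
Re < 2300 → laminar flow, so f = 64/Re = 64/754.5 = 0.08483 (the turbulent correlation is not needed).
Darcy-Weisbach: ΔP = f(L/D)(ρV²/2) = 0.08483·(2.342/0.3436)·(911.6·0.7474²/2) = 0.08483·6.816·254.6 = 147.2 Pa.
ΔP = 147.2 Pa = 0.001472 bar.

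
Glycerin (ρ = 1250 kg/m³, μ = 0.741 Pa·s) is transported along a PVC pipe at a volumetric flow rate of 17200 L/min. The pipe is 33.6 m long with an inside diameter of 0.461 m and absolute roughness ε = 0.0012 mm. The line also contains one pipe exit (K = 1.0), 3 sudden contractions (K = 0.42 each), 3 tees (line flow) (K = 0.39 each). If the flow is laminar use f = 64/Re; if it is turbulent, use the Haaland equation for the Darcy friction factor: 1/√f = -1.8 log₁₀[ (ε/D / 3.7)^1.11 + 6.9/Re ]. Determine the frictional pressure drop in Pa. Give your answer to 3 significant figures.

Q = 17200 L/min = 17200/60000 = 0.2867 m³/s.
Cross-sectional area A = πD²/4 = π(0.461)²/4 = 0.1669 m²; mean velocity V = Q/A = 0.2867/0.1669 = 1.717 m/s.
Reynolds number Re = ρVD/μ = 1250 · 1.717 · 0.461 / 0.741 = 1336.
Re < 2300 → laminar flow, so f = 64/Re = 64/1336 = 0.04792 (the turbulent correlation is not needed).
Total minor-loss coefficient ΣK = 1·1 + 3·0.42 + 3·0.39 = 3.43.
ΔP = [f·L/D + ΣK]·(ρV²/2) = [0.04792·33.6/0.461 + 3.43]·(1250·1.717²/2) = [3.493 + 3.43]·1844 = 1.276e+04 Pa.

ΔP ≈ 12800 Pa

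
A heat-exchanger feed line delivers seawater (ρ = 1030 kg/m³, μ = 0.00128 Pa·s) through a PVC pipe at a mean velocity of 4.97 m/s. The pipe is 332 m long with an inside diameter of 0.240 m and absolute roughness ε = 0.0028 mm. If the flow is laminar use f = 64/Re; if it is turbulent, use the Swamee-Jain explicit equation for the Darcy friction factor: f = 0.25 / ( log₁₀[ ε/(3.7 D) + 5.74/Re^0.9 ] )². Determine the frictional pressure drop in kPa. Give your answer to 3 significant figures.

Reynolds number Re = ρVD/μ = 1030 · 4.97 · 0.24 / 0.00128 = 9.598e+05.
Re > 4000 → turbulent. Relative roughness ε/D = 2.8e-06/0.24 = 1.17e-05. Swamee-Jain: f = 0.25/(log₁₀[1.17e-05/3.7 + 5.74/9.598e+05^0.9])² = 0.25/(log₁₀[3.15e-06 + 2.37e-05])² = 0.25/(-4.571)² = 0.01197.
Darcy-Weisbach: ΔP = f(L/D)(ρV²/2) = 0.01197·(332/0.24)·(1030·4.97²/2) = 0.01197·1383·1.272e+04 = 2.106e+05 Pa.
ΔP = 2.106e+05 Pa = 211 kPa.

ΔP ≈ 211 kPa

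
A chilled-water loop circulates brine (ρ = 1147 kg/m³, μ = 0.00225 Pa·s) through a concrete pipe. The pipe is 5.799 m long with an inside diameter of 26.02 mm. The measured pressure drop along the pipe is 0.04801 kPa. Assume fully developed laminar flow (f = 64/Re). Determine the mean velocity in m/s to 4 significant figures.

For laminar flow, f = 64/Re with Re = ρVD/μ, so Darcy-Weisbach reduces to ΔP = 32μLV/D². Solving for V: V = ΔP·D²/(32μL) = 48.01·(0.02602)²/(32·0.00225·5.799) = 0.07785 m/s.
Check: Re = ρVD/μ = 1147·0.07785·0.02602/0.00225 = 1033 < 2300, so the laminar assumption holds.

V ≈ 0.07785 m/s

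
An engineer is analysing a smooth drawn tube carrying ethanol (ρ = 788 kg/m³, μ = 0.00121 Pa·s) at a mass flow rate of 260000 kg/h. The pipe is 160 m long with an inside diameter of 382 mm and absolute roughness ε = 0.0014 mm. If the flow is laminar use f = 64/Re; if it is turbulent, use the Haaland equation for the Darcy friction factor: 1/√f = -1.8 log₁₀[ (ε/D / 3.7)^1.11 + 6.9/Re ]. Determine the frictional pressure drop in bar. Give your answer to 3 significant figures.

ṁ = 260000 kg/h = 260000/3600 = 72.22 kg/s.
A = πD²/4 = π(0.382)²/4 = 0.1146 m²; mean velocity V = ṁ/(ρA) = 72.22/(788 · 0.1146) = 0.7997 m/s.
Reynolds number Re = ρVD/μ = 788 · 0.7997 · 0.382 / 0.00121 = 1.989e+05.
Re > 4000 → turbulent. Relative roughness ε/D = 1.4e-06/0.382 = 3.66e-06. Haaland: 1/√f = -1.8 log₁₀[(3.66e-06/3.7)^1.11 + 6.9/1.989e+05] = -1.8 log₁₀[2.16e-07 + 3.47e-05] = 8.023, so f = 0.01554.
Darcy-Weisbach: ΔP = f(L/D)(ρV²/2) = 0.01554·(160/0.382)·(788·0.7997²/2) = 0.01554·418.8·252 = 1640 Pa.
ΔP = 1640 Pa = 0.0164 bar.

ΔP ≈ 0.0164 bar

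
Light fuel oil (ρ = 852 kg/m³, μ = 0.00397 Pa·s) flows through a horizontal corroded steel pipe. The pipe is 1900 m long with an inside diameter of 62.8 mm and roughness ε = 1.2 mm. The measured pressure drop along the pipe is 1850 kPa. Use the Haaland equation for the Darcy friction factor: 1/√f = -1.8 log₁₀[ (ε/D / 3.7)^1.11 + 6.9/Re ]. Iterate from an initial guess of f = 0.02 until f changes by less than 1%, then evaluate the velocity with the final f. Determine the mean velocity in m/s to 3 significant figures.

V ≈ 1.70 m/s

Rearranging Darcy-Weisbach: V = √(2·ΔP·D/(f·L·ρ)). With ε/D = 0.0012/0.0628 = 0.0191, iterate starting from f = 0.02:
  f = 0.02 → V = √(2·1.85e+06·0.0628/(0.02·1900·852)) = 2.679 m/s; Re = ρVD/μ = 3.611e+04; f → 0.04896
  f = 0.04896 → V = 1.712 m/s; Re = 2.308e+04; f → 0.04955
  f = 0.04955 → V = 1.702 m/s; Re = 2.294e+04; f → 0.04956
Converged (Δf/f < 1%). With the final f = 0.04956: V = √(2·1.85e+06·0.0628/(0.04956·1900·852)) = 1.702 m/s.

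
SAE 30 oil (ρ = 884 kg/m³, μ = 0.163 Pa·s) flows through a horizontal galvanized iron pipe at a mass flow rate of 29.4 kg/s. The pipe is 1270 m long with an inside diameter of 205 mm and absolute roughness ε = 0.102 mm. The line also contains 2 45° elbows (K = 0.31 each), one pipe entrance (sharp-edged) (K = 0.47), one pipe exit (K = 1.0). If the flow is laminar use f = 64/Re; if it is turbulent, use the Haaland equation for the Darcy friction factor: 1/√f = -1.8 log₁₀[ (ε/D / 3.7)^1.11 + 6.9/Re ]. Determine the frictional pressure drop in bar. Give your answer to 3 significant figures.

ΔP ≈ 1.60 bar

A = πD²/4 = π(0.205)²/4 = 0.03301 m²; mean velocity V = ṁ/(ρA) = 29.4/(884 · 0.03301) = 1.008 m/s.
Reynolds number Re = ρVD/μ = 884 · 1.008 · 0.205 / 0.163 = 1120.
Re < 2300 → laminar flow, so f = 64/Re = 64/1120 = 0.05713 (the turbulent correlation is not needed).
Total minor-loss coefficient ΣK = 2·0.31 + 1·0.47 + 1·1 = 2.09.
ΔP = [f·L/D + ΣK]·(ρV²/2) = [0.05713·1270/0.205 + 2.09]·(884·1.008²/2) = [353.9 + 2.09]·448.8 = 1.598e+05 Pa.
ΔP = 1.598e+05 Pa = 1.60 bar.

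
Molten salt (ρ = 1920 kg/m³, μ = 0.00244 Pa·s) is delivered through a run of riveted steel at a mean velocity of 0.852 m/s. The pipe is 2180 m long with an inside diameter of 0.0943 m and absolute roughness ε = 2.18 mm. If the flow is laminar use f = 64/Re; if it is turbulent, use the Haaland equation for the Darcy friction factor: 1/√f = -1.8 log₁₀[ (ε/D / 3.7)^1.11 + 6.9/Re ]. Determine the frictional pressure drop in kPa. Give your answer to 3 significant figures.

Reynolds number Re = ρVD/μ = 1920 · 0.852 · 0.0943 / 0.00244 = 6.322e+04.
Re > 4000 → turbulent. Relative roughness ε/D = 0.00218/0.0943 = 0.0231. Haaland: 1/√f = -1.8 log₁₀[(0.0231/3.7)^1.11 + 6.9/6.322e+04] = -1.8 log₁₀[0.00357 + 0.000109] = 4.381, so f = 0.05211.
Darcy-Weisbach: ΔP = f(L/D)(ρV²/2) = 0.05211·(2180/0.0943)·(1920·0.852²/2) = 0.05211·2.312e+04·696.9 = 8.395e+05 Pa.
ΔP = 8.395e+05 Pa = 840 kPa.

ΔP ≈ 840 kPa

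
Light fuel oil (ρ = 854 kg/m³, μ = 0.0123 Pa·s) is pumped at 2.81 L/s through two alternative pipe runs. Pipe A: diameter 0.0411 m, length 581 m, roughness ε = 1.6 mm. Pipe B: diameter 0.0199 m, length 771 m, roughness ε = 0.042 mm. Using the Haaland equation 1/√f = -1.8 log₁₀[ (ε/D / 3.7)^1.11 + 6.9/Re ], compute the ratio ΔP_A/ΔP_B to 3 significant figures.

ΔP_A/ΔP_B ≈ 0.0426

Pipe A: V = Q/A = 0.00281/0.001327 = 2.118 m/s; Re = 6044; ε/D = 0.0389; Haaland → f = 0.06842; ΔP_A = f(L/D)(ρV²/2) = 1.853e+06 Pa.
Pipe B: V = Q/A = 0.00281/0.000311 = 9.035 m/s; Re = 1.248e+04; ε/D = 0.00211; Haaland → f = 0.03222; ΔP_B = f(L/D)(ρV²/2) = 4.351e+07 Pa.
ΔP_A/ΔP_B = 1.853e+06/4.351e+07 = 0.0426.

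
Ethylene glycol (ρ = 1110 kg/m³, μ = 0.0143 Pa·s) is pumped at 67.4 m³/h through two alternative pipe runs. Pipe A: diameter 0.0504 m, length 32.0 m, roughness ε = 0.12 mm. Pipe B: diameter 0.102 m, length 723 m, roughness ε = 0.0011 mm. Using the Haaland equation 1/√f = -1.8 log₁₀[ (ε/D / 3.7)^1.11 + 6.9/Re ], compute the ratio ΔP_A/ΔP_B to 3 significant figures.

Pipe A: V = Q/A = 0.01872/0.001995 = 9.384 m/s; Re = 3.671e+04; ε/D = 0.00238; Haaland → f = 0.02794; ΔP_A = f(L/D)(ρV²/2) = 8.671e+05 Pa.
Pipe B: V = Q/A = 0.01872/0.008171 = 2.291 m/s; Re = 1.814e+04; ε/D = 1.08e-05; Haaland → f = 0.0264; ΔP_B = f(L/D)(ρV²/2) = 5.453e+05 Pa.
ΔP_A/ΔP_B = 8.671e+05/5.453e+05 = 1.59.

ΔP_A/ΔP_B ≈ 1.59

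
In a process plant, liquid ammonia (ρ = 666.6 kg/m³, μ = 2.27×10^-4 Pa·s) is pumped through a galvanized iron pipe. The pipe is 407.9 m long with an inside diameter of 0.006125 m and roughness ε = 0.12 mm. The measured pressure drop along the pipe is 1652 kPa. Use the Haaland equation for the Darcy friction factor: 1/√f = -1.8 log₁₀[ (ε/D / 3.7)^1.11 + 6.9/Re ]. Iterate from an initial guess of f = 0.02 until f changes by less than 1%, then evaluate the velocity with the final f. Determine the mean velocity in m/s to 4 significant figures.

V ≈ 1.219 m/s

Rearranging Darcy-Weisbach: V = √(2·ΔP·D/(f·L·ρ)). With ε/D = 0.00012/0.006125 = 0.0196, iterate starting from f = 0.02:
  f = 0.02 → V = √(2·1.652e+06·0.006125/(0.02·407.9·666.6)) = 1.929 m/s; Re = ρVD/μ = 3.47e+04; f → 0.04945
  f = 0.04945 → V = 1.227 m/s; Re = 2.207e+04; f → 0.05006
  f = 0.05006 → V = 1.219 m/s; Re = 2.193e+04; f → 0.05007
Converged (Δf/f < 1%). With the final f = 0.05007: V = √(2·1.652e+06·0.006125/(0.05007·407.9·666.6)) = 1.219 m/s.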